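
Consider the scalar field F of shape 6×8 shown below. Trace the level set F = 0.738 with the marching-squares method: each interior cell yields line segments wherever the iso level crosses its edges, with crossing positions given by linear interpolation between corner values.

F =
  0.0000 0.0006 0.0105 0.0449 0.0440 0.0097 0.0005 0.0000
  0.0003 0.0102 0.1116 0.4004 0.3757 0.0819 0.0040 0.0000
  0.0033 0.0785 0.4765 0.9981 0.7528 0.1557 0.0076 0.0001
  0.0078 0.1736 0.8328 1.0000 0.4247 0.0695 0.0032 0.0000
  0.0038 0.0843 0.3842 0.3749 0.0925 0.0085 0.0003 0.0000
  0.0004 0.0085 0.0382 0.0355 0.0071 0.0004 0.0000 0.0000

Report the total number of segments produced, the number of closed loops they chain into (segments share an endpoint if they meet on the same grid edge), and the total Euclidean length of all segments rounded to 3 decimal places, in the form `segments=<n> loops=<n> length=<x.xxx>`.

cell (1,2): code 0100 → (1.565,3.000)–(2.000,2.501)
cell (1,3): code 1100 → (1.961,4.000)–(1.565,3.000)
cell (1,4): code 1000 → (2.000,4.025)–(1.961,4.000)
cell (2,1): code 0100 → (2.734,2.000)–(3.000,1.856)
cell (2,2): code 1110 → (2.000,2.501)–(2.734,2.000)
cell (2,3): code 1011 → (3.000,3.455)–(2.045,4.000)
cell (2,4): code 0001 → (2.045,4.000)–(2.000,4.025)
cell (3,1): code 0010 → (3.000,1.856)–(3.211,2.000)
cell (3,2): code 0011 → (3.211,2.000)–(3.419,3.000)
cell (3,3): code 0001 → (3.419,3.000)–(3.000,3.455)
total: 10 segments, chained into 1 closed loop(s), length Σ = 6.021697

segments=10 loops=1 length=6.022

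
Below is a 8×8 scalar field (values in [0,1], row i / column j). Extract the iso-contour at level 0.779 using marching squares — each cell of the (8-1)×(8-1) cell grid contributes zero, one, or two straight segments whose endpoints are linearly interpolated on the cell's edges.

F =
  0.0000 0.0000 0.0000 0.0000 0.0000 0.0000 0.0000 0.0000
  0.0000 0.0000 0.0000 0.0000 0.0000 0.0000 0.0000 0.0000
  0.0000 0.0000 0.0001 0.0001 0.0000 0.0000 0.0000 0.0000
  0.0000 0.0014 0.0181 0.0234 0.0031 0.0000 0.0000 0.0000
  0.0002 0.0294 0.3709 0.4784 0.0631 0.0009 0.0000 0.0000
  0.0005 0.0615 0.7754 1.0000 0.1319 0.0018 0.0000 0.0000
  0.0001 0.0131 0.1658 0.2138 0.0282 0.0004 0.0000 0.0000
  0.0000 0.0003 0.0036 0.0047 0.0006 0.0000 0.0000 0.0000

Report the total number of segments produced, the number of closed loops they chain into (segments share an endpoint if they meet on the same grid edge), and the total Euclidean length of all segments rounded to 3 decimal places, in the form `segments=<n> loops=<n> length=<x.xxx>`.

cell (4,2): code 0100 → (4.576,3.000)–(5.000,2.016)
cell (4,3): code 1000 → (5.000,3.255)–(4.576,3.000)
cell (5,2): code 0010 → (5.000,2.016)–(5.281,3.000)
cell (5,3): code 0001 → (5.281,3.000)–(5.000,3.255)
total: 4 segments, chained into 1 closed loop(s), length Σ = 2.968194

segments=4 loops=1 length=2.968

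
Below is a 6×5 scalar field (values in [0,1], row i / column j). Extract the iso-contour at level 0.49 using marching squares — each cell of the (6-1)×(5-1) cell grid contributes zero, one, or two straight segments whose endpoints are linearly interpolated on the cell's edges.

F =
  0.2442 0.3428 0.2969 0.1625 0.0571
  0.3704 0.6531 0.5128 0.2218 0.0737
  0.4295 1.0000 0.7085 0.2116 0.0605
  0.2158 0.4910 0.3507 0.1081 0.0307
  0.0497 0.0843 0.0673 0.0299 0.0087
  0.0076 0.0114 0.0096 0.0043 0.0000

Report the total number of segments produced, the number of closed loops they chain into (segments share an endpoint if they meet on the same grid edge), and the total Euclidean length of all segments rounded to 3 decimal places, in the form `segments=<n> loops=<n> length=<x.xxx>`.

segments=10 loops=1 length=7.279

cell (0,0): code 0100 → (0.474,1.000)–(1.000,0.423)
cell (0,1): code 1100 → (0.894,2.000)–(0.474,1.000)
cell (0,2): code 1000 → (1.000,2.078)–(0.894,2.000)
cell (1,0): code 0110 → (1.000,0.423)–(2.000,0.106)
cell (1,2): code 1001 → (2.000,2.440)–(1.000,2.078)
cell (2,0): code 0110 → (2.000,0.106)–(3.000,0.996)
cell (2,1): code 1011 → (3.000,1.007)–(2.611,2.000)
cell (2,2): code 0001 → (2.611,2.000)–(2.000,2.440)
cell (3,0): code 0010 → (3.000,0.996)–(3.002,1.000)
cell (3,1): code 0001 → (3.002,1.000)–(3.000,1.007)
total: 10 segments, chained into 1 closed loop(s), length Σ = 7.278758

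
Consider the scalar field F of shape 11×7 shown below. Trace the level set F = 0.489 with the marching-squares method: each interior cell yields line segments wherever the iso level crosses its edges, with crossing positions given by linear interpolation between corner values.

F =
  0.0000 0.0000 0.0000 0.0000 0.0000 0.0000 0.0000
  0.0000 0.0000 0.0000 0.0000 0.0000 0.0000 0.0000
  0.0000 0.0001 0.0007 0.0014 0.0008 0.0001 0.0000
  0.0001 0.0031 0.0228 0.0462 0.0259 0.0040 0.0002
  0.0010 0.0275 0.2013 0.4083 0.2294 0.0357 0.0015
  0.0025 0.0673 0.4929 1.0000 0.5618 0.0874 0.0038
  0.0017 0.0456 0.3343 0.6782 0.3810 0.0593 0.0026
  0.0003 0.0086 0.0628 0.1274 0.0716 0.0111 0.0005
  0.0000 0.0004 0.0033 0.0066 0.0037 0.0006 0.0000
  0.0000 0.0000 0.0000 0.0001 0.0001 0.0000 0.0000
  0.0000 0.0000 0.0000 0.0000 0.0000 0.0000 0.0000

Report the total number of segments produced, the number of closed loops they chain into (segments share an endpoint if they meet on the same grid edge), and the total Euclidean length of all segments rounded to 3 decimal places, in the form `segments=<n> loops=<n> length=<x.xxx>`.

segments=10 loops=1 length=6.388

cell (4,1): code 0100 → (4.987,2.000)–(5.000,1.991)
cell (4,2): code 1100 → (4.136,3.000)–(4.987,2.000)
cell (4,3): code 1100 → (4.781,4.000)–(4.136,3.000)
cell (4,4): code 1000 → (5.000,4.153)–(4.781,4.000)
cell (5,1): code 0010 → (5.000,1.991)–(5.025,2.000)
cell (5,2): code 0111 → (5.025,2.000)–(6.000,2.450)
cell (5,3): code 1011 → (6.000,3.637)–(5.403,4.000)
cell (5,4): code 0001 → (5.403,4.000)–(5.000,4.153)
cell (6,2): code 0010 → (6.000,2.450)–(6.344,3.000)
cell (6,3): code 0001 → (6.344,3.000)–(6.000,3.637)
total: 10 segments, chained into 1 closed loop(s), length Σ = 6.388428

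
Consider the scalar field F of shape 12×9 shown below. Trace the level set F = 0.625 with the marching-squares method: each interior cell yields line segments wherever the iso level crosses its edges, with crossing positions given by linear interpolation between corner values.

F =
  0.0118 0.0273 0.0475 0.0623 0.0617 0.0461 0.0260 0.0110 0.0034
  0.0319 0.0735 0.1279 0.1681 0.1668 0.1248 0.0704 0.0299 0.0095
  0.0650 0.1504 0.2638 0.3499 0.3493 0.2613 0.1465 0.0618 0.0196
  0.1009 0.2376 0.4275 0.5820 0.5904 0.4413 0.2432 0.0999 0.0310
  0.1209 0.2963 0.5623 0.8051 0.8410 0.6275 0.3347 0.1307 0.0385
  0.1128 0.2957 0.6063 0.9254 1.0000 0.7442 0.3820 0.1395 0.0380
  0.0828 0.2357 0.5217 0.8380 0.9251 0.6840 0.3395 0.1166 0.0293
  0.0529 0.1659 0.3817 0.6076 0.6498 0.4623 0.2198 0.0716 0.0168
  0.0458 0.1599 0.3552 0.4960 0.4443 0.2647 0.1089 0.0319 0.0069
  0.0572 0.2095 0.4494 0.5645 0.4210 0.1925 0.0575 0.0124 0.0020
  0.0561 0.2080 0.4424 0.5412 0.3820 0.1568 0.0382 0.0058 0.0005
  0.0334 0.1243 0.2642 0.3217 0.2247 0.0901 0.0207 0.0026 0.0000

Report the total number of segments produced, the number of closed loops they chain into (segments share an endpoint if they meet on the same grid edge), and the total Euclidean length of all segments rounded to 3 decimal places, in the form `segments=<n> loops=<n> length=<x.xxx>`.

segments=14 loops=1 length=11.338

cell (3,2): code 0100 → (3.193,3.000)–(4.000,2.258)
cell (3,3): code 1100 → (3.138,4.000)–(3.193,3.000)
cell (3,4): code 1100 → (3.987,5.000)–(3.138,4.000)
cell (3,5): code 1000 → (4.000,5.009)–(3.987,5.000)
cell (4,2): code 0110 → (4.000,2.258)–(5.000,2.059)
cell (4,5): code 1001 → (5.000,5.329)–(4.000,5.009)
cell (5,2): code 0110 → (5.000,2.059)–(6.000,2.327)
cell (5,5): code 1001 → (6.000,5.171)–(5.000,5.329)
cell (6,2): code 0010 → (6.000,2.327)–(6.924,3.000)
cell (6,3): code 0111 → (6.924,3.000)–(7.000,3.412)
cell (6,4): code 1011 → (7.000,4.132)–(6.266,5.000)
cell (6,5): code 0001 → (6.266,5.000)–(6.000,5.171)
cell (7,3): code 0010 → (7.000,3.412)–(7.121,4.000)
cell (7,4): code 0001 → (7.121,4.000)–(7.000,4.132)
total: 14 segments, chained into 1 closed loop(s), length Σ = 11.337542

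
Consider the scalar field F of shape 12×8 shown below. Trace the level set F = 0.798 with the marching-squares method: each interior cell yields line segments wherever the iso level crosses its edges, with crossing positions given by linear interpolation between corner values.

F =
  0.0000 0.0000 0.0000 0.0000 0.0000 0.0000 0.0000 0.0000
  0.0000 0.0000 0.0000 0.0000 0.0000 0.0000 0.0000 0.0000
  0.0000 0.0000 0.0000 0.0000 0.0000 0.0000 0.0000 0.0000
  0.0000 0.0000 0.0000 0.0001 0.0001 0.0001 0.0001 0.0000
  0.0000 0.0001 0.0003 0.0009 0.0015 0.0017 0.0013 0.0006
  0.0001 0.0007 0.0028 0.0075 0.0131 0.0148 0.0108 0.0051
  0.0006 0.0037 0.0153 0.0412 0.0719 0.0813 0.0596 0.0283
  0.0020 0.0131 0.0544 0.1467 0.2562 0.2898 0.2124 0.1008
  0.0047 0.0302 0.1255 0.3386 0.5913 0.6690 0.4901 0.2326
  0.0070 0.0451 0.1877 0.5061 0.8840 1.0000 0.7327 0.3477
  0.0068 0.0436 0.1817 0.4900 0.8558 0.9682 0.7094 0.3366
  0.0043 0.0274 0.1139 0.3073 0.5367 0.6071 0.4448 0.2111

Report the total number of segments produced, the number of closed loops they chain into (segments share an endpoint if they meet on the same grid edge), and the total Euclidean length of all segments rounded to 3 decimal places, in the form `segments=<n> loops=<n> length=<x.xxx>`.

segments=8 loops=1 length=6.490

cell (8,3): code 0100 → (8.706,4.000)–(9.000,3.772)
cell (8,4): code 1100 → (8.390,5.000)–(8.706,4.000)
cell (8,5): code 1000 → (9.000,5.756)–(8.390,5.000)
cell (9,3): code 0110 → (9.000,3.772)–(10.000,3.842)
cell (9,5): code 1001 → (10.000,5.658)–(9.000,5.756)
cell (10,3): code 0010 → (10.000,3.842)–(10.181,4.000)
cell (10,4): code 0011 → (10.181,4.000)–(10.471,5.000)
cell (10,5): code 0001 → (10.471,5.000)–(10.000,5.658)
total: 8 segments, chained into 1 closed loop(s), length Σ = 6.489821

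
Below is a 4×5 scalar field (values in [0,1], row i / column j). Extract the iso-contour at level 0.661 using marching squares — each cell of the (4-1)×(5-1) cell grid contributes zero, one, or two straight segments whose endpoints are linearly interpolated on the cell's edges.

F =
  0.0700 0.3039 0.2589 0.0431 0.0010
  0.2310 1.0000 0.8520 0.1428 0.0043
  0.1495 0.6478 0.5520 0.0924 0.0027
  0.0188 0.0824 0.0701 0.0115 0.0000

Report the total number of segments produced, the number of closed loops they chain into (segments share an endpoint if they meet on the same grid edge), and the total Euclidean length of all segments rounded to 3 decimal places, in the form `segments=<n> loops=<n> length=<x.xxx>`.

cell (0,0): code 0100 → (0.513,1.000)–(1.000,0.559)
cell (0,1): code 1100 → (0.678,2.000)–(0.513,1.000)
cell (0,2): code 1000 → (1.000,2.269)–(0.678,2.000)
cell (1,0): code 0010 → (1.000,0.559)–(1.963,1.000)
cell (1,1): code 0011 → (1.963,1.000)–(1.637,2.000)
cell (1,2): code 0001 → (1.637,2.000)–(1.000,2.269)
total: 6 segments, chained into 1 closed loop(s), length Σ = 4.891918

segments=6 loops=1 length=4.892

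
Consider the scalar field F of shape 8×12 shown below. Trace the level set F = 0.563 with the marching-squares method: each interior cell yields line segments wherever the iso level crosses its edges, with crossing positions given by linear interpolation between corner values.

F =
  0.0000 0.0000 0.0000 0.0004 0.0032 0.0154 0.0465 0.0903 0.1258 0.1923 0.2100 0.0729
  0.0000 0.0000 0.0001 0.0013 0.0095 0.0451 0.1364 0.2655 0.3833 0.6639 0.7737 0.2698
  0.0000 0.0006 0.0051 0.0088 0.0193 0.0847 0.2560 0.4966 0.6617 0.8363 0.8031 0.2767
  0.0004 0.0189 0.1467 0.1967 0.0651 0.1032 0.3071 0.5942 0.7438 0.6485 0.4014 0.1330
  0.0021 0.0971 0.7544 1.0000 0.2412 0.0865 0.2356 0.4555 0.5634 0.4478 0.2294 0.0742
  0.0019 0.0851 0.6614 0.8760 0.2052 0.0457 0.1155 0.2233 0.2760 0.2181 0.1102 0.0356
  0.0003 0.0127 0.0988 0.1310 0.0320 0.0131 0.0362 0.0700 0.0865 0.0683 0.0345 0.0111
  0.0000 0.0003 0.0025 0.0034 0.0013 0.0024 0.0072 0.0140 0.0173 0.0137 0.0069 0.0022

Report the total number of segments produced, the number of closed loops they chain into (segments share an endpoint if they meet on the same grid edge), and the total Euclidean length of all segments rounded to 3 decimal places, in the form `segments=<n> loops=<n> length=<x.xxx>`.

segments=24 loops=2 length=16.625

cell (0,8): code 0100 → (0.786,9.000)–(1.000,8.640)
cell (0,9): code 1100 → (0.626,10.000)–(0.786,9.000)
cell (0,10): code 1000 → (1.000,10.418)–(0.626,10.000)
cell (1,7): code 0100 → (1.645,8.000)–(2.000,7.402)
cell (1,8): code 1110 → (1.000,8.640)–(1.645,8.000)
cell (1,10): code 1001 → (2.000,10.456)–(1.000,10.418)
cell (2,6): code 0100 → (2.680,7.000)–(3.000,6.891)
cell (2,7): code 1110 → (2.000,7.402)–(2.680,7.000)
cell (2,9): code 1011 → (3.000,9.346)–(2.598,10.000)
cell (2,10): code 0001 → (2.598,10.000)–(2.000,10.456)
cell (3,1): code 0100 → (3.685,2.000)–(4.000,1.709)
cell (3,2): code 1100 → (3.456,3.000)–(3.685,2.000)
cell (3,3): code 1000 → (4.000,3.576)–(3.456,3.000)
cell (3,6): code 0010 → (3.000,6.891)–(3.225,7.000)
cell (3,7): code 0111 → (3.225,7.000)–(4.000,7.996)
cell (3,8): code 1011 → (4.000,8.003)–(3.426,9.000)
cell (3,9): code 0001 → (3.426,9.000)–(3.000,9.346)
cell (4,1): code 0110 → (4.000,1.709)–(5.000,1.829)
cell (4,3): code 1001 → (5.000,3.467)–(4.000,3.576)
cell (4,7): code 0010 → (4.000,7.996)–(4.001,8.000)
cell (4,8): code 0001 → (4.001,8.000)–(4.000,8.003)
cell (5,1): code 0010 → (5.000,1.829)–(5.175,2.000)
cell (5,2): code 0011 → (5.175,2.000)–(5.420,3.000)
cell (5,3): code 0001 → (5.420,3.000)–(5.000,3.467)
total: 24 segments, chained into 2 closed loop(s), length Σ = 16.625422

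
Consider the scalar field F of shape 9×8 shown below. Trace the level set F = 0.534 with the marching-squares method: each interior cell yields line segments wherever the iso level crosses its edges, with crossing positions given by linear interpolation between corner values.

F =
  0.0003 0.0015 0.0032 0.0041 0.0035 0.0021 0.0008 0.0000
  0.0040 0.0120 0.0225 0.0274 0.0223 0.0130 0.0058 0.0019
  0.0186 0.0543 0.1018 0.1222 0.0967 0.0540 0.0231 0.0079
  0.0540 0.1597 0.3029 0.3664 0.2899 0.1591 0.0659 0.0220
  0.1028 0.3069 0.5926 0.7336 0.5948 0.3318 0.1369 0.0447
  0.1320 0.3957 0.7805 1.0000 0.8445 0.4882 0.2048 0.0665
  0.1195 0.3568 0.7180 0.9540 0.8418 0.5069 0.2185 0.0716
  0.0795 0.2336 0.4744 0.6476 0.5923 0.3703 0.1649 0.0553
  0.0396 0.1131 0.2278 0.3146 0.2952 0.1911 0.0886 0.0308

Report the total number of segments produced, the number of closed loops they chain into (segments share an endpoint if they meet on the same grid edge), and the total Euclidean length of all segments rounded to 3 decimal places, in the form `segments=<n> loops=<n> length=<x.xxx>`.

segments=14 loops=1 length=11.602

cell (3,1): code 0100 → (3.798,2.000)–(4.000,1.795)
cell (3,2): code 1100 → (3.456,3.000)–(3.798,2.000)
cell (3,3): code 1100 → (3.801,4.000)–(3.456,3.000)
cell (3,4): code 1000 → (4.000,4.231)–(3.801,4.000)
cell (4,1): code 0110 → (4.000,1.795)–(5.000,1.359)
cell (4,4): code 1001 → (5.000,4.871)–(4.000,4.231)
cell (5,1): code 0110 → (5.000,1.359)–(6.000,1.491)
cell (5,4): code 1001 → (6.000,4.919)–(5.000,4.871)
cell (6,1): code 0010 → (6.000,1.491)–(6.755,2.000)
cell (6,2): code 0111 → (6.755,2.000)–(7.000,2.344)
cell (6,4): code 1001 → (7.000,4.263)–(6.000,4.919)
cell (7,2): code 0010 → (7.000,2.344)–(7.341,3.000)
cell (7,3): code 0011 → (7.341,3.000)–(7.196,4.000)
cell (7,4): code 0001 → (7.196,4.000)–(7.000,4.263)
total: 14 segments, chained into 1 closed loop(s), length Σ = 11.602488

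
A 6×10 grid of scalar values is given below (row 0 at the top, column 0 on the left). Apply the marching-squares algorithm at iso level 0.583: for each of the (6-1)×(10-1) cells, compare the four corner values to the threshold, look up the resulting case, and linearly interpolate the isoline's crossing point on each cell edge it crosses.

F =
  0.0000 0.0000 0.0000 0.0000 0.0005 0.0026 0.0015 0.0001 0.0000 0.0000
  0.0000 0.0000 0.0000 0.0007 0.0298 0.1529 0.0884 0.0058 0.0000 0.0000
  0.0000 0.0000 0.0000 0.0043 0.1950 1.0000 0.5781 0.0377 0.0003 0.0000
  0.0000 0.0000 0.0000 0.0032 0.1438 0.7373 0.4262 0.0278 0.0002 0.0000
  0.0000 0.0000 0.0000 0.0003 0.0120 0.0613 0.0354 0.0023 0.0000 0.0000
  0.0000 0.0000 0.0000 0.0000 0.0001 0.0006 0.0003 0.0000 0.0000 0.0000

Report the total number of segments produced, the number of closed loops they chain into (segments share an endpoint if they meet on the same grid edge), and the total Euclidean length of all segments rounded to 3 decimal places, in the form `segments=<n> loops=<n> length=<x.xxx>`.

segments=6 loops=1 length=4.858

cell (1,4): code 0100 → (1.508,5.000)–(2.000,4.482)
cell (1,5): code 1000 → (2.000,5.988)–(1.508,5.000)
cell (2,4): code 0110 → (2.000,4.482)–(3.000,4.740)
cell (2,5): code 1001 → (3.000,5.496)–(2.000,5.988)
cell (3,4): code 0010 → (3.000,4.740)–(3.228,5.000)
cell (3,5): code 0001 → (3.228,5.000)–(3.000,5.496)
total: 6 segments, chained into 1 closed loop(s), length Σ = 4.858156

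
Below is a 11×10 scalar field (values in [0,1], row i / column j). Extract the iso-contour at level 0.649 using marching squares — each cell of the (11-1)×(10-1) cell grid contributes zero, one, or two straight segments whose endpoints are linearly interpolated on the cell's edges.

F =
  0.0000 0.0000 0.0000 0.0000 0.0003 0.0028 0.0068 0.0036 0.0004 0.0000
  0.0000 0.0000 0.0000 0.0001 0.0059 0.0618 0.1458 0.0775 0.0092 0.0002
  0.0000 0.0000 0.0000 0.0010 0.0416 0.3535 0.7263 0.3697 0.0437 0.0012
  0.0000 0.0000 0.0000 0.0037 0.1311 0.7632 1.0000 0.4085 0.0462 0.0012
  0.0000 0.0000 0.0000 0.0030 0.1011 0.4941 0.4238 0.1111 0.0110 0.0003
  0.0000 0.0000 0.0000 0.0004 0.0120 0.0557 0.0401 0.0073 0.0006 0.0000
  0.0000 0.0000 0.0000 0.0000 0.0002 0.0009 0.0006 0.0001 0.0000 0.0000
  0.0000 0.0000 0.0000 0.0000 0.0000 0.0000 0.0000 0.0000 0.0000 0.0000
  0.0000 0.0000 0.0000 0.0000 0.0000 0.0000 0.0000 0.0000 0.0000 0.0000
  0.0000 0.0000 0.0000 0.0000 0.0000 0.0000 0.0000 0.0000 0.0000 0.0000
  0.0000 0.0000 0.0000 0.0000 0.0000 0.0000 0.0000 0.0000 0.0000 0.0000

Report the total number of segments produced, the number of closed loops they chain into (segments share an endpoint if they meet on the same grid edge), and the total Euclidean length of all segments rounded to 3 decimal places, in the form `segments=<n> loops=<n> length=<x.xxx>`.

cell (1,5): code 0100 → (1.867,6.000)–(2.000,5.793)
cell (1,6): code 1000 → (2.000,6.217)–(1.867,6.000)
cell (2,4): code 0100 → (2.721,5.000)–(3.000,4.819)
cell (2,5): code 1110 → (2.000,5.793)–(2.721,5.000)
cell (2,6): code 1001 → (3.000,6.593)–(2.000,6.217)
cell (3,4): code 0010 → (3.000,4.819)–(3.424,5.000)
cell (3,5): code 0011 → (3.424,5.000)–(3.609,6.000)
cell (3,6): code 0001 → (3.609,6.000)–(3.000,6.593)
total: 8 segments, chained into 1 closed loop(s), length Σ = 5.301843

segments=8 loops=1 length=5.302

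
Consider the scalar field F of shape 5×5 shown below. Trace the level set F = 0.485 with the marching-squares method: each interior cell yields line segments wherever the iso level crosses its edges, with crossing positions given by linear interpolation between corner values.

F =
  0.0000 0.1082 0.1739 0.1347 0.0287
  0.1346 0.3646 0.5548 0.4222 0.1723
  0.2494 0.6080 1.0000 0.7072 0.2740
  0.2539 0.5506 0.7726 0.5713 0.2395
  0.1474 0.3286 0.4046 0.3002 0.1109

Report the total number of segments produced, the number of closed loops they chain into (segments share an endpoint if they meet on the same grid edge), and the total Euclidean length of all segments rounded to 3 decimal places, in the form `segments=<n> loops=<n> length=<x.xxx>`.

segments=12 loops=1 length=8.870

cell (0,1): code 0100 → (0.817,2.000)–(1.000,1.633)
cell (0,2): code 1000 → (1.000,2.526)–(0.817,2.000)
cell (1,0): code 0100 → (1.495,1.000)–(2.000,0.657)
cell (1,1): code 1110 → (1.000,1.633)–(1.495,1.000)
cell (1,2): code 1101 → (1.220,3.000)–(1.000,2.526)
cell (1,3): code 1000 → (2.000,3.513)–(1.220,3.000)
cell (2,0): code 0110 → (2.000,0.657)–(3.000,0.779)
cell (2,3): code 1001 → (3.000,3.260)–(2.000,3.513)
cell (3,0): code 0010 → (3.000,0.779)–(3.295,1.000)
cell (3,1): code 0011 → (3.295,1.000)–(3.782,2.000)
cell (3,2): code 0011 → (3.782,2.000)–(3.318,3.000)
cell (3,3): code 0001 → (3.318,3.000)–(3.000,3.260)
total: 12 segments, chained into 1 closed loop(s), length Σ = 8.870215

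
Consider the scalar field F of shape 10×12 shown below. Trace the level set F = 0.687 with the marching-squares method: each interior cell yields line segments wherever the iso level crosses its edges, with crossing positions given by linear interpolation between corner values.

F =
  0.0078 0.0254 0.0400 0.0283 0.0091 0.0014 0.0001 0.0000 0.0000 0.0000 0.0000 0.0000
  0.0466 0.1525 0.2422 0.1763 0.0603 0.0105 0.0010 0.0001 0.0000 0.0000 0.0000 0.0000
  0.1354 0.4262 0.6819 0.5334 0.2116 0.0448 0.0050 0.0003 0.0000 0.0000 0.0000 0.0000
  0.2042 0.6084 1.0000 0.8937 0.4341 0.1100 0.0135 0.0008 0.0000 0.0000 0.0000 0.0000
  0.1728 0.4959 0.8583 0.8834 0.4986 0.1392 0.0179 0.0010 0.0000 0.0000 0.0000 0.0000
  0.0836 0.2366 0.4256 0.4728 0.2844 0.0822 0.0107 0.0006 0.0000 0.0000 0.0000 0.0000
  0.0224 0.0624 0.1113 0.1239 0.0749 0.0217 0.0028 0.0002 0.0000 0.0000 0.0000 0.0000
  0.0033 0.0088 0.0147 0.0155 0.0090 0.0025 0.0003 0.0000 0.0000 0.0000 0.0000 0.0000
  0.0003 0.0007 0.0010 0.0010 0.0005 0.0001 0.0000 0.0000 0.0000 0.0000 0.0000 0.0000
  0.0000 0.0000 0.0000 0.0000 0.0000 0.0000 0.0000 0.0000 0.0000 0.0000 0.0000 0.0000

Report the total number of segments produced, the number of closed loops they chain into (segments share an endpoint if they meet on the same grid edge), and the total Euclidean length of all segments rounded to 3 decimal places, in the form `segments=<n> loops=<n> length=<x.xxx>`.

cell (2,1): code 0100 → (2.016,2.000)–(3.000,1.201)
cell (2,2): code 1100 → (2.426,3.000)–(2.016,2.000)
cell (2,3): code 1000 → (3.000,3.450)–(2.426,3.000)
cell (3,1): code 0110 → (3.000,1.201)–(4.000,1.527)
cell (3,3): code 1001 → (4.000,3.510)–(3.000,3.450)
cell (4,1): code 0010 → (4.000,1.527)–(4.396,2.000)
cell (4,2): code 0011 → (4.396,2.000)–(4.478,3.000)
cell (4,3): code 0001 → (4.478,3.000)–(4.000,3.510)
total: 8 segments, chained into 1 closed loop(s), length Σ = 7.450825

segments=8 loops=1 length=7.451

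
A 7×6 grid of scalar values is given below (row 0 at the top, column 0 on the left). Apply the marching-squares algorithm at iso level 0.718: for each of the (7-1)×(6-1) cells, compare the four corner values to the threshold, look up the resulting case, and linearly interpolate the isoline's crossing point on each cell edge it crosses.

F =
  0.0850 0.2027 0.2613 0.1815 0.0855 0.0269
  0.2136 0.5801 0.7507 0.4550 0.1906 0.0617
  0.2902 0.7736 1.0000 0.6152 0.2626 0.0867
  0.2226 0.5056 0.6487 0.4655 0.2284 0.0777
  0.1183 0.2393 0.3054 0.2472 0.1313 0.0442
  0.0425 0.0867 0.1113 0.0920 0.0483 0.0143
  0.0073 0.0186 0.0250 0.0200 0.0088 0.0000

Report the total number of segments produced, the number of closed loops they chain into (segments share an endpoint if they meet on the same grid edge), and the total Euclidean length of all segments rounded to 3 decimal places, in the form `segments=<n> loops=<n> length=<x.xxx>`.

cell (0,1): code 0100 → (0.933,2.000)–(1.000,1.808)
cell (0,2): code 1000 → (1.000,2.111)–(0.933,2.000)
cell (1,0): code 0100 → (1.713,1.000)–(2.000,0.885)
cell (1,1): code 1110 → (1.000,1.808)–(1.713,1.000)
cell (1,2): code 1001 → (2.000,2.733)–(1.000,2.111)
cell (2,0): code 0010 → (2.000,0.885)–(2.207,1.000)
cell (2,1): code 0011 → (2.207,1.000)–(2.803,2.000)
cell (2,2): code 0001 → (2.803,2.000)–(2.000,2.733)
total: 8 segments, chained into 1 closed loop(s), length Σ = 5.385040

segments=8 loops=1 length=5.385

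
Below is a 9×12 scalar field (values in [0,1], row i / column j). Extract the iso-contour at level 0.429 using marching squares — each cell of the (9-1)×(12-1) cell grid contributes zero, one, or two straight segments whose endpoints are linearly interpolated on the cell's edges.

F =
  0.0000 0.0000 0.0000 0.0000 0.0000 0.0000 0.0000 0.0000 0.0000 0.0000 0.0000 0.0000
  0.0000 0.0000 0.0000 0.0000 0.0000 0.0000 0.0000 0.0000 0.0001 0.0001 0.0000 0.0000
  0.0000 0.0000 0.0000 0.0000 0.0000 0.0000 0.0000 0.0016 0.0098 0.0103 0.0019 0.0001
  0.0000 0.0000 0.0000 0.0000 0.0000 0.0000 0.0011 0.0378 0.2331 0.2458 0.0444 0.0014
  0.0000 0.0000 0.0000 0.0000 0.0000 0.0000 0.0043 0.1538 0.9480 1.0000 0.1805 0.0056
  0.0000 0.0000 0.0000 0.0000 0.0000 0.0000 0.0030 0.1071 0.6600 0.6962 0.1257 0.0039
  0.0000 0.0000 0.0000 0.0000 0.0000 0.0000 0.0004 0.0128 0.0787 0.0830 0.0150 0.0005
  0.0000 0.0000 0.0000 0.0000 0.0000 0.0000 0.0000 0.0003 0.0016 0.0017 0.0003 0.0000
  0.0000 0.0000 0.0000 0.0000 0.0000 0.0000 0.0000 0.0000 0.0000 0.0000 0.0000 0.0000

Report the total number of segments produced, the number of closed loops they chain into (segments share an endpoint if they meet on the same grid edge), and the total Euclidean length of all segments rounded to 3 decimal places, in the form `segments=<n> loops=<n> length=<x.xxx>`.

segments=8 loops=1 length=7.276

cell (3,7): code 0100 → (3.274,8.000)–(4.000,7.347)
cell (3,8): code 1100 → (3.243,9.000)–(3.274,8.000)
cell (3,9): code 1000 → (4.000,9.697)–(3.243,9.000)
cell (4,7): code 0110 → (4.000,7.347)–(5.000,7.582)
cell (4,9): code 1001 → (5.000,9.468)–(4.000,9.697)
cell (5,7): code 0010 → (5.000,7.582)–(5.397,8.000)
cell (5,8): code 0011 → (5.397,8.000)–(5.436,9.000)
cell (5,9): code 0001 → (5.436,9.000)–(5.000,9.468)
total: 8 segments, chained into 1 closed loop(s), length Σ = 7.276383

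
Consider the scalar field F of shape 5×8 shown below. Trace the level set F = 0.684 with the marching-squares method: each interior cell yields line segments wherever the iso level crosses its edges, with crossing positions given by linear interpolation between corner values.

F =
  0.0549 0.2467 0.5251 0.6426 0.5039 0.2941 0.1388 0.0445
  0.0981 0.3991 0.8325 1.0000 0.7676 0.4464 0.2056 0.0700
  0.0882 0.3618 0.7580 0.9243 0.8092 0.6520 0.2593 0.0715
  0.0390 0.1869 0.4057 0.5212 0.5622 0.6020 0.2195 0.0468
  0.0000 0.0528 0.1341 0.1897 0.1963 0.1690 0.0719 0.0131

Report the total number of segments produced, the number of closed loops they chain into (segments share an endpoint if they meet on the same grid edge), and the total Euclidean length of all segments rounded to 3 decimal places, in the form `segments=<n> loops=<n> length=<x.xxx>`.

segments=10 loops=1 length=8.677

cell (0,1): code 0100 → (0.517,2.000)–(1.000,1.657)
cell (0,2): code 1100 → (0.116,3.000)–(0.517,2.000)
cell (0,3): code 1100 → (0.683,4.000)–(0.116,3.000)
cell (0,4): code 1000 → (1.000,4.260)–(0.683,4.000)
cell (1,1): code 0110 → (1.000,1.657)–(2.000,1.813)
cell (1,4): code 1001 → (2.000,4.796)–(1.000,4.260)
cell (2,1): code 0010 → (2.000,1.813)–(2.210,2.000)
cell (2,2): code 0011 → (2.210,2.000)–(2.596,3.000)
cell (2,3): code 0011 → (2.596,3.000)–(2.507,4.000)
cell (2,4): code 0001 → (2.507,4.000)–(2.000,4.796)
total: 10 segments, chained into 1 closed loop(s), length Σ = 8.677297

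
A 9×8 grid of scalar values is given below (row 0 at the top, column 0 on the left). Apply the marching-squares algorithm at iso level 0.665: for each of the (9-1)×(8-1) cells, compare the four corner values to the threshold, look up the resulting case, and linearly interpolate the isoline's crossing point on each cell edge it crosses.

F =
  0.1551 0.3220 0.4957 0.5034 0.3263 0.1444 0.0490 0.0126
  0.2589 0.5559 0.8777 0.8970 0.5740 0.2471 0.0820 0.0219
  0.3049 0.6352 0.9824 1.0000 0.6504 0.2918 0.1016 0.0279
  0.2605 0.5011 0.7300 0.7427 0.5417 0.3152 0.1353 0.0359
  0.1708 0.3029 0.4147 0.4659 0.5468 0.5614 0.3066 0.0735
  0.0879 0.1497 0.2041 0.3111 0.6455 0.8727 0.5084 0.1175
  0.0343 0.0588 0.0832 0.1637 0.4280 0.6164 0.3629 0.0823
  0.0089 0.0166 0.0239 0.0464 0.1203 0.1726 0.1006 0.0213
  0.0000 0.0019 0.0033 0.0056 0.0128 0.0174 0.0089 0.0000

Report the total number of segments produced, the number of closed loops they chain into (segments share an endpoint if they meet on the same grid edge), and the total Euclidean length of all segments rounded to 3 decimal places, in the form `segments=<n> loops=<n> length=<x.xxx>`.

segments=14 loops=2 length=13.241

cell (0,1): code 0100 → (0.443,2.000)–(1.000,1.339)
cell (0,2): code 1100 → (0.411,3.000)–(0.443,2.000)
cell (0,3): code 1000 → (1.000,3.718)–(0.411,3.000)
cell (1,1): code 0110 → (1.000,1.339)–(2.000,1.086)
cell (1,3): code 1001 → (2.000,3.958)–(1.000,3.718)
cell (2,1): code 0110 → (2.000,1.086)–(3.000,1.716)
cell (2,3): code 1001 → (3.000,3.387)–(2.000,3.958)
cell (3,1): code 0010 → (3.000,1.716)–(3.206,2.000)
cell (3,2): code 0011 → (3.206,2.000)–(3.281,3.000)
cell (3,3): code 0001 → (3.281,3.000)–(3.000,3.387)
cell (4,4): code 0100 → (4.333,5.000)–(5.000,4.086)
cell (4,5): code 1000 → (5.000,5.570)–(4.333,5.000)
cell (5,4): code 0010 → (5.000,4.086)–(5.810,5.000)
cell (5,5): code 0001 → (5.810,5.000)–(5.000,5.570)
total: 14 segments, chained into 2 closed loop(s), length Σ = 13.241046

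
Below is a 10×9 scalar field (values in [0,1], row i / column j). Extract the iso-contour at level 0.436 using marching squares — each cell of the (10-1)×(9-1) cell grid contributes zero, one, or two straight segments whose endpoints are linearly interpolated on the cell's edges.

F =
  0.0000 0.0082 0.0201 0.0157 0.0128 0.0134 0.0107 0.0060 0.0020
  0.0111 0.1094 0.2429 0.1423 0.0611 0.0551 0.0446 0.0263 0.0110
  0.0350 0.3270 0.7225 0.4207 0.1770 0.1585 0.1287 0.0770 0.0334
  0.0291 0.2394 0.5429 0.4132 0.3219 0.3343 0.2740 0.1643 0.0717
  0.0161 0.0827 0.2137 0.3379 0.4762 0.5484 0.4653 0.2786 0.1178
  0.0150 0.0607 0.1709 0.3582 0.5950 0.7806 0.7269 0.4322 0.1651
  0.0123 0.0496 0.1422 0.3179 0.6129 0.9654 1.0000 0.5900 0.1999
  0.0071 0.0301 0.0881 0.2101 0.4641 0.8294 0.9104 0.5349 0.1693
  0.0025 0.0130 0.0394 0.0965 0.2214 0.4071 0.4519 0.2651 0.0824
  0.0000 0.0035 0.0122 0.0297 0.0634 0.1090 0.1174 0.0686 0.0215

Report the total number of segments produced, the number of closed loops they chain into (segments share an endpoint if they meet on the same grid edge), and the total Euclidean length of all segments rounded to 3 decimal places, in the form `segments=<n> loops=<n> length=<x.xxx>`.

segments=24 loops=2 length=18.908

cell (1,1): code 0100 → (1.403,2.000)–(2.000,1.276)
cell (1,2): code 1000 → (2.000,2.949)–(1.403,2.000)
cell (2,1): code 0110 → (2.000,1.276)–(3.000,1.648)
cell (2,2): code 1001 → (3.000,2.824)–(2.000,2.949)
cell (3,1): code 0010 → (3.000,1.648)–(3.325,2.000)
cell (3,2): code 0001 → (3.325,2.000)–(3.000,2.824)
cell (3,3): code 0100 → (3.739,4.000)–(4.000,3.709)
cell (3,4): code 1100 → (3.475,5.000)–(3.739,4.000)
cell (3,5): code 1100 → (3.847,6.000)–(3.475,5.000)
cell (3,6): code 1000 → (4.000,6.157)–(3.847,6.000)
cell (4,3): code 0110 → (4.000,3.709)–(5.000,3.329)
cell (4,6): code 1001 → (5.000,6.987)–(4.000,6.157)
cell (5,3): code 0110 → (5.000,3.329)–(6.000,3.400)
cell (5,6): code 1101 → (5.024,7.000)–(5.000,6.987)
cell (5,7): code 1000 → (6.000,7.395)–(5.024,7.000)
cell (6,3): code 0110 → (6.000,3.400)–(7.000,3.889)
cell (6,7): code 1001 → (7.000,7.271)–(6.000,7.395)
cell (7,3): code 0010 → (7.000,3.889)–(7.116,4.000)
cell (7,4): code 0011 → (7.116,4.000)–(7.932,5.000)
cell (7,5): code 0111 → (7.932,5.000)–(8.000,5.645)
cell (7,6): code 1011 → (8.000,6.085)–(7.367,7.000)
cell (7,7): code 0001 → (7.367,7.000)–(7.000,7.271)
cell (8,5): code 0010 → (8.000,5.645)–(8.048,6.000)
cell (8,6): code 0001 → (8.048,6.000)–(8.000,6.085)
total: 24 segments, chained into 2 closed loop(s), length Σ = 18.907733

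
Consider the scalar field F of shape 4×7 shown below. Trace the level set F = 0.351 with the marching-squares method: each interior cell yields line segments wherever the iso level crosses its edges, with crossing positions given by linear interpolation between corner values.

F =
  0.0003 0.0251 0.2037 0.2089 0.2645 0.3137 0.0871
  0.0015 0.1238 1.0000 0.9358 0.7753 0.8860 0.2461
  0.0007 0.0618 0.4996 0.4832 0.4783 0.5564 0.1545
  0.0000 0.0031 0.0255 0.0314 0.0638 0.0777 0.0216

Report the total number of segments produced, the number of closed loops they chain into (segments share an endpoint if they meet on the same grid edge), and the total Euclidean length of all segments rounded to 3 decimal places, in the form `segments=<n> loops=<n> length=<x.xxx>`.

segments=12 loops=1 length=11.627

cell (0,1): code 0100 → (0.185,2.000)–(1.000,1.259)
cell (0,2): code 1100 → (0.195,3.000)–(0.185,2.000)
cell (0,3): code 1100 → (0.169,4.000)–(0.195,3.000)
cell (0,4): code 1100 → (0.065,5.000)–(0.169,4.000)
cell (0,5): code 1000 → (1.000,5.836)–(0.065,5.000)
cell (1,1): code 0110 → (1.000,1.259)–(2.000,1.661)
cell (1,5): code 1001 → (2.000,5.511)–(1.000,5.836)
cell (2,1): code 0010 → (2.000,1.661)–(2.313,2.000)
cell (2,2): code 0011 → (2.313,2.000)–(2.293,3.000)
cell (2,3): code 0011 → (2.293,3.000)–(2.307,4.000)
cell (2,4): code 0011 → (2.307,4.000)–(2.429,5.000)
cell (2,5): code 0001 → (2.429,5.000)–(2.000,5.511)
total: 12 segments, chained into 1 closed loop(s), length Σ = 11.627320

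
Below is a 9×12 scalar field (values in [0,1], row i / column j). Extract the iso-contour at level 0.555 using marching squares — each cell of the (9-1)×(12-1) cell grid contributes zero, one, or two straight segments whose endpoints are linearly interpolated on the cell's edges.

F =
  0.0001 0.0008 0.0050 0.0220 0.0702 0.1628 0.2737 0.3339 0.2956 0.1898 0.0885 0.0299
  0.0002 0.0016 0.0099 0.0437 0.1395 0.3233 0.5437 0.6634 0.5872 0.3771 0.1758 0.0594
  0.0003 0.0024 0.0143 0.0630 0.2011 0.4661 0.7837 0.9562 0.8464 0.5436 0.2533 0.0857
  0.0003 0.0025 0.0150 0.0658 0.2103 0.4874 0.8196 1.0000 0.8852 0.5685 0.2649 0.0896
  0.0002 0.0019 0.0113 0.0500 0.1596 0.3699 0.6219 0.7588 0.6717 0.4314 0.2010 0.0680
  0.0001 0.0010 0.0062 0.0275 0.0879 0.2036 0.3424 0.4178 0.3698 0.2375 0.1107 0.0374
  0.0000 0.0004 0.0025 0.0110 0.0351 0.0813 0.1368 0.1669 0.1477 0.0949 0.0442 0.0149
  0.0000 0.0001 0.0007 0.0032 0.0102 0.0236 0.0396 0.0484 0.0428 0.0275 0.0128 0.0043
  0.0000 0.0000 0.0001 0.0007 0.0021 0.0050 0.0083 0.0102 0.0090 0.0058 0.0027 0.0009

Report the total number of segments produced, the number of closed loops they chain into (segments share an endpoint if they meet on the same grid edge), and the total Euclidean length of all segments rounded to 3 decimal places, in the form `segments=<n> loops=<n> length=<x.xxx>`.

cell (0,6): code 0100 → (0.671,7.000)–(1.000,6.094)
cell (0,7): code 1100 → (0.890,8.000)–(0.671,7.000)
cell (0,8): code 1000 → (1.000,8.153)–(0.890,8.000)
cell (1,5): code 0100 → (1.047,6.000)–(2.000,5.280)
cell (1,6): code 1110 → (1.000,6.094)–(1.047,6.000)
cell (1,8): code 1001 → (2.000,8.962)–(1.000,8.153)
cell (2,5): code 0110 → (2.000,5.280)–(3.000,5.203)
cell (2,8): code 1101 → (2.458,9.000)–(2.000,8.962)
cell (2,9): code 1000 → (3.000,9.044)–(2.458,9.000)
cell (3,5): code 0110 → (3.000,5.203)–(4.000,5.735)
cell (3,8): code 1011 → (4.000,8.486)–(3.098,9.000)
cell (3,9): code 0001 → (3.098,9.000)–(3.000,9.044)
cell (4,5): code 0010 → (4.000,5.735)–(4.239,6.000)
cell (4,6): code 0011 → (4.239,6.000)–(4.598,7.000)
cell (4,7): code 0011 → (4.598,7.000)–(4.387,8.000)
cell (4,8): code 0001 → (4.387,8.000)–(4.000,8.486)
total: 16 segments, chained into 1 closed loop(s), length Σ = 12.109174

segments=16 loops=1 length=12.109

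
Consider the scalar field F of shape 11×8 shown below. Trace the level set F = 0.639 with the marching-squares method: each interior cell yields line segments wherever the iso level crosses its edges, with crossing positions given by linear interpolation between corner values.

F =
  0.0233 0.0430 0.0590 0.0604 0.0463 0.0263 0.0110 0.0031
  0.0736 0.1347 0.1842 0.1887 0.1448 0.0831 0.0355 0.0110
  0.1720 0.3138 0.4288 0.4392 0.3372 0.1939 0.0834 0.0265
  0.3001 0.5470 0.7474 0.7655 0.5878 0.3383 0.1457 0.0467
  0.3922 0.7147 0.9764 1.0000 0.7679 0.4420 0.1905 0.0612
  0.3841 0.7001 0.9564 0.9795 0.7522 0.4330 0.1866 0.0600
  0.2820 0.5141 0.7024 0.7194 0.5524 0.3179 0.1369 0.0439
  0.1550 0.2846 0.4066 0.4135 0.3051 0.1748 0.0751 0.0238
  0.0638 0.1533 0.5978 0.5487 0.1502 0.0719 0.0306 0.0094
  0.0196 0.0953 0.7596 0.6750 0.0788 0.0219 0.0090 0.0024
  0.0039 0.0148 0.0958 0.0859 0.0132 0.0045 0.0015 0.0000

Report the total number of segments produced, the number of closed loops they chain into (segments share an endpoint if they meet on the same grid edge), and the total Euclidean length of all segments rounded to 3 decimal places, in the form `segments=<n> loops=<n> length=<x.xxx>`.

segments=22 loops=2 length=15.027

cell (2,1): code 0100 → (2.660,2.000)–(3.000,1.459)
cell (2,2): code 1100 → (2.612,3.000)–(2.660,2.000)
cell (2,3): code 1000 → (3.000,3.712)–(2.612,3.000)
cell (3,0): code 0100 → (3.549,1.000)–(4.000,0.765)
cell (3,1): code 1110 → (3.000,1.459)–(3.549,1.000)
cell (3,3): code 1101 → (3.284,4.000)–(3.000,3.712)
cell (3,4): code 1000 → (4.000,4.396)–(3.284,4.000)
cell (4,0): code 0110 → (4.000,0.765)–(5.000,0.807)
cell (4,4): code 1001 → (5.000,4.355)–(4.000,4.396)
cell (5,0): code 0010 → (5.000,0.807)–(5.328,1.000)
cell (5,1): code 0111 → (5.328,1.000)–(6.000,1.663)
cell (5,3): code 1011 → (6.000,3.481)–(5.567,4.000)
cell (5,4): code 0001 → (5.567,4.000)–(5.000,4.355)
cell (6,1): code 0010 → (6.000,1.663)–(6.214,2.000)
cell (6,2): code 0011 → (6.214,2.000)–(6.263,3.000)
cell (6,3): code 0001 → (6.263,3.000)–(6.000,3.481)
cell (8,1): code 0100 → (8.255,2.000)–(9.000,1.818)
cell (8,2): code 1100 → (8.715,3.000)–(8.255,2.000)
cell (8,3): code 1000 → (9.000,3.060)–(8.715,3.000)
cell (9,1): code 0010 → (9.000,1.818)–(9.182,2.000)
cell (9,2): code 0011 → (9.182,2.000)–(9.061,3.000)
cell (9,3): code 0001 → (9.061,3.000)–(9.000,3.060)
total: 22 segments, chained into 2 closed loop(s), length Σ = 15.026542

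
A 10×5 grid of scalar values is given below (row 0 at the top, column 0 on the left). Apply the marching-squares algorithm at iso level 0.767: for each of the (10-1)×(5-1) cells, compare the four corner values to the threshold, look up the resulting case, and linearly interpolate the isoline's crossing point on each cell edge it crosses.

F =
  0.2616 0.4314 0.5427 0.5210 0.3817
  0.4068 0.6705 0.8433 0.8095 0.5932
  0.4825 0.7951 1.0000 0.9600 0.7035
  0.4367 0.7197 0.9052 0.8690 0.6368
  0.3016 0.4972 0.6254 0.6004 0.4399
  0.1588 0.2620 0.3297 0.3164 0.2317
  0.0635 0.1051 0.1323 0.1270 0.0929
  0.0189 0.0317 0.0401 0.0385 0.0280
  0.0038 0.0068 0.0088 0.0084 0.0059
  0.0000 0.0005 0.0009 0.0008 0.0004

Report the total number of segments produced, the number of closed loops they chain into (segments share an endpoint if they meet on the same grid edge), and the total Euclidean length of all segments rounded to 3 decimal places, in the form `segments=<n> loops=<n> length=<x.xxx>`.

segments=12 loops=1 length=8.692

cell (0,1): code 0100 → (0.746,2.000)–(1.000,1.558)
cell (0,2): code 1100 → (0.853,3.000)–(0.746,2.000)
cell (0,3): code 1000 → (1.000,3.196)–(0.853,3.000)
cell (1,0): code 0100 → (1.774,1.000)–(2.000,0.910)
cell (1,1): code 1110 → (1.000,1.558)–(1.774,1.000)
cell (1,3): code 1001 → (2.000,3.752)–(1.000,3.196)
cell (2,0): code 0010 → (2.000,0.910)–(2.373,1.000)
cell (2,1): code 0111 → (2.373,1.000)–(3.000,1.255)
cell (2,3): code 1001 → (3.000,3.439)–(2.000,3.752)
cell (3,1): code 0010 → (3.000,1.255)–(3.494,2.000)
cell (3,2): code 0011 → (3.494,2.000)–(3.380,3.000)
cell (3,3): code 0001 → (3.380,3.000)–(3.000,3.439)
total: 12 segments, chained into 1 closed loop(s), length Σ = 8.691741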